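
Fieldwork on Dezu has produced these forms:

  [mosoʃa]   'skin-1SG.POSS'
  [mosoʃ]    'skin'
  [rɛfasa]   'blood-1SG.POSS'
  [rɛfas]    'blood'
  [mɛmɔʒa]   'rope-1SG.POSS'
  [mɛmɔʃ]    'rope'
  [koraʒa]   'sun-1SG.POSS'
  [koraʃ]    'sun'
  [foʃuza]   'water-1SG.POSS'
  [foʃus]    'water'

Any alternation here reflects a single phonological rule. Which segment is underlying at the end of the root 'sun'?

'sun' shows [ʒ] ~ [ʃ] at the end of the stem ([koraʒa] vs [koraʃ]).
The stem 'skin' ([mosoʃa], [mosoʃ]) shows [ʃ] unchanged in both environments, so [ʃ] cannot be basic with [ʒ] derived before the 1SG.POSS suffix.
The underlying segment must be /ʒ/; voiced obstruents become voiceless word-finally, yielding [ʃ] there.

/ʒ/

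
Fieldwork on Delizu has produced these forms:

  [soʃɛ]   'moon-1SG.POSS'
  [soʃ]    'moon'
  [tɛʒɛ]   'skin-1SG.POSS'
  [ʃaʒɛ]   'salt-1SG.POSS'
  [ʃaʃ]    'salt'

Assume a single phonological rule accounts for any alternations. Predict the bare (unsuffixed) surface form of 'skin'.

'salt' shows [ʒ] ~ [ʃ] at the end of the stem ([ʃaʒɛ] vs [ʃaʃ]).
Compare 'moon', with invariant [ʃ] in [soʃɛ] and [soʃ]: an analysis with underlying /ʃ/ and a rule producing [ʒ] before the 1SG.POSS suffix would wrongly predict alternation here too.
The alternation reflects word-final obstruent devoicing: voiced obstruents become voiceless word-finally. /ʒ/ is underlying.
From [tɛʒɛ] the stem 'skin' is /tɛʒ/; word-finally this yields [tɛʃ].

[tɛʃ]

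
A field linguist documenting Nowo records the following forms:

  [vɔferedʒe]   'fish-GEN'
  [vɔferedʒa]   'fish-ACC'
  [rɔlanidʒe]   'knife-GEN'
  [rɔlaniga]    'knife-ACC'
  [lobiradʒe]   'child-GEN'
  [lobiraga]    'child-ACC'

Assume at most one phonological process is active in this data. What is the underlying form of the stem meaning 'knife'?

/rɔlanig/

The stem for 'knife' ends in [dʒ] in [rɔlanidʒe] but [g] in [rɔlaniga].
Compare 'fish', with invariant [dʒ] in [vɔferedʒe] and [vɔferedʒa]: an analysis with underlying /dʒ/ and a rule producing [g] before the ACC suffix would wrongly predict alternation here too.
The alternation reflects palatalization before a front vowel: /g/ becomes palato-alveolar [dʒ] before a front vowel. /g/ is underlying.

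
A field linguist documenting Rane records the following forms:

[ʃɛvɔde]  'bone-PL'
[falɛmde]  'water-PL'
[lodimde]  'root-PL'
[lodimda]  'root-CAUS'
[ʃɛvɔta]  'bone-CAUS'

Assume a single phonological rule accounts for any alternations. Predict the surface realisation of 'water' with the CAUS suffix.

The CAUS suffix surfaces as [-da] and [-ta], depending on the final segment of the stem.
The PL suffix, which begins with [d], is invariant after every stem; so [d] is not altered by any rule here.
So the underlying form is /-ta/, and voiceless stops become voiced after a nasal.
After 'water', which ends in a nasal, the suffix surfaces as [-da], giving [falɛmda].

[falɛmda]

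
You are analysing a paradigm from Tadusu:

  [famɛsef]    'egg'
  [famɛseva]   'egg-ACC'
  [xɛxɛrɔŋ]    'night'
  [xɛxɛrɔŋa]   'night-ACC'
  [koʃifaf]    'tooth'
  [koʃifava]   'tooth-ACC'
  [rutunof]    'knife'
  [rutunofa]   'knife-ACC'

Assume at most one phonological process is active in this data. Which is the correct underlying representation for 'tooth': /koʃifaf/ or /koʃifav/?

'tooth' shows [f] ~ [v] at the end of the stem ([koʃifaf] vs [koʃifava]).
If /f/ were underlying and a rule turned it into [v] before the ACC suffix, 'knife' would also alternate; but it has [f] in both [rutunof] and [rutunofa].
The underlying segment must be /v/; voiced obstruents become voiceless word-finally, yielding [f] there.

/koʃifav/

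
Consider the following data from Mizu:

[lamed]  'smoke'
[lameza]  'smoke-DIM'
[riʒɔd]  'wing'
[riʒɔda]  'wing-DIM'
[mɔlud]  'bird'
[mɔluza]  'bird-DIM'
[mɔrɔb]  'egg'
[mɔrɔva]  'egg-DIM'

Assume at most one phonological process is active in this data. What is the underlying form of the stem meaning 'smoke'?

/lamez/

The stem for 'smoke' ends in [d] in [lamed] but [z] in [lameza].
The stem 'wing' ([riʒɔd], [riʒɔda]) shows [d] unchanged in both environments, so [d] cannot be basic with [z] derived before the DIM suffix.
The alternation reflects word-final hardening: voiced fricatives become stops word-finally. /z/ is underlying.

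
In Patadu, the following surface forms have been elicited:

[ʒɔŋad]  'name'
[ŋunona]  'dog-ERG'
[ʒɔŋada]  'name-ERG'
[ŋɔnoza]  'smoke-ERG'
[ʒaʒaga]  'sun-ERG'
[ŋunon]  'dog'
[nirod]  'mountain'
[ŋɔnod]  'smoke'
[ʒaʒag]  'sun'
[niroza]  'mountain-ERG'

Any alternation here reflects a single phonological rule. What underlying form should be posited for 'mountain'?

/niroz/

In [niroza] and [nirod] the final segment of 'mountain' alternates: [z] ~ [d].
But 'name' keeps [d] in both environments ([ʒɔŋada], [ʒɔŋad]), so there is no rule changing /d/ to [z] before the ERG suffix.
So /z/ is underlying, and a rule of word-final hardening — voiced fricatives become stops word-finally — gives [d].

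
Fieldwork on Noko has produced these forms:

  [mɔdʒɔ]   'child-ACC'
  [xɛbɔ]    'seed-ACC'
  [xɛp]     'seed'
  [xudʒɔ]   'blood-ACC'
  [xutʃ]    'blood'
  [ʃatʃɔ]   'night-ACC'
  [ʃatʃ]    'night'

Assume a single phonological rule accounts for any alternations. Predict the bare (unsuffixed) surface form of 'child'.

[mɔtʃ]

In [xudʒɔ] and [xutʃ] the final segment of 'blood' alternates: [dʒ] ~ [tʃ].
If /tʃ/ were underlying and a rule turned it into [dʒ] before the ACC suffix, 'night' would also alternate; but it has [tʃ] in both [ʃatʃɔ] and [ʃatʃ].
So /dʒ/ is underlying, and a rule of word-final obstruent devoicing — voiced obstruents become voiceless word-finally — gives [tʃ].
The one attested form of 'child', [mɔdʒɔ], shows underlying /mɔdʒ/. Applying the same rule word-finally gives [mɔtʃ].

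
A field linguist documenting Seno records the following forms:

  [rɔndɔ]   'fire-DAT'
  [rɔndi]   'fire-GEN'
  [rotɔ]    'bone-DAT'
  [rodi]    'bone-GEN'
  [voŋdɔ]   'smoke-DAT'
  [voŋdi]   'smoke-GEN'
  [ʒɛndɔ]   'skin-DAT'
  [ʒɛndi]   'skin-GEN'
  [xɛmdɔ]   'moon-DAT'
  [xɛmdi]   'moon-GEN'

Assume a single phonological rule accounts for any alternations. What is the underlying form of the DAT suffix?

/-tɔ/

The DAT suffix surfaces as [-dɔ] and [-tɔ], depending on the final segment of the stem.
By contrast the GEN suffix keeps its initial [d] throughout — that segment must be underlying.
So the underlying form is /-tɔ/, and voiceless stops become voiced after a nasal.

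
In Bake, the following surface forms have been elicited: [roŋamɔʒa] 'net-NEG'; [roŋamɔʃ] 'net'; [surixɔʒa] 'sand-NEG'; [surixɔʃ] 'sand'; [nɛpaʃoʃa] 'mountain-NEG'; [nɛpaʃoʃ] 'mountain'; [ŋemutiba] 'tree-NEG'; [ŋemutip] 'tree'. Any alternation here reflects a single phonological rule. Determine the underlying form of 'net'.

The stem for 'net' ends in [ʒ] in [roŋamɔʒa] but [ʃ] in [roŋamɔʃ].
The stem 'mountain' ([nɛpaʃoʃa], [nɛpaʃoʃ]) shows [ʃ] unchanged in both environments, so [ʃ] cannot be basic with [ʒ] derived before the NEG suffix.
The underlying segment must be /ʒ/; voiced obstruents become voiceless word-finally, yielding [ʃ] there.

/roŋamɔʒ/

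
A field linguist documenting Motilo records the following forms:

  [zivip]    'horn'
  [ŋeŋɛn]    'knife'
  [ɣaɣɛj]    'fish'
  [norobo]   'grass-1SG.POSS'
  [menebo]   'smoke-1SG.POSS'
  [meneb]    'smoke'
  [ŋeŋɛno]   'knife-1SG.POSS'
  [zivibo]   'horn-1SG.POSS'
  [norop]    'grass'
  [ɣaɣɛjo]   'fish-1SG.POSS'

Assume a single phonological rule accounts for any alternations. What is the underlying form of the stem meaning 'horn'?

/zivip/

'horn' shows [p] ~ [b] at the end of the stem ([zivip] vs [zivibo]).
If /b/ were underlying and a rule turned it into [p] in isolation, 'smoke' would also alternate; but it has [b] in both [meneb] and [menebo].
Therefore /p/ is basic and [b] is derived by intervocalic voicing (voiceless stops become voiced between vowels).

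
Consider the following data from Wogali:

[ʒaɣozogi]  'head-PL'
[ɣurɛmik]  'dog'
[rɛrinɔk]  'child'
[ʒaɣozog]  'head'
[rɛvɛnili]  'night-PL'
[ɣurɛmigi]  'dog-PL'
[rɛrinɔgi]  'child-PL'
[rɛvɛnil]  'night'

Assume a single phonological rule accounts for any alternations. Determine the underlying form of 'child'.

'child' shows [g] ~ [k] at the end of the stem ([rɛrinɔgi] vs [rɛrinɔk]).
But 'head' keeps [g] in both environments ([ʒaɣozogi], [ʒaɣozog]), so there is no rule changing /g/ to [k] in isolation.
The alternation reflects intervocalic voicing: voiceless stops become voiced between vowels. /k/ is underlying.

/rɛrinɔk/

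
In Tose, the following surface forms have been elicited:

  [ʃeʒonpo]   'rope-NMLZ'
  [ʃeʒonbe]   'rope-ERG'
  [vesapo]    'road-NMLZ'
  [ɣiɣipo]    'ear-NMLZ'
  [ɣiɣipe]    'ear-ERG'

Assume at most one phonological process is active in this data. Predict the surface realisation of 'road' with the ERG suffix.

[vesape]

The ERG morpheme has two allomorphs, [-be] and [-pe].
By contrast the NMLZ suffix keeps its initial [p] throughout — that segment must be underlying.
The ERG suffix is therefore /-be/ underlyingly, with post-vocalic devoicing: voiced stops become voiceless after a vowel.
After 'road', which ends in a vowel, the suffix surfaces as [-pe], giving [vesape].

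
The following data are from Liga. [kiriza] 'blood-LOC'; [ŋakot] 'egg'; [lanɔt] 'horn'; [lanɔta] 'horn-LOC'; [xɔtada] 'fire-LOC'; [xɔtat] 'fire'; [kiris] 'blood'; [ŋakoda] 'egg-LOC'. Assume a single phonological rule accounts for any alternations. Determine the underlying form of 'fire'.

/xɔtad/

In [xɔtada] and [xɔtat] the final segment of 'fire' alternates: [d] ~ [t].
Compare 'horn', with invariant [t] in [lanɔta] and [lanɔt]: an analysis with underlying /t/ and a rule producing [d] before the LOC suffix would wrongly predict alternation here too.
The underlying segment must be /d/; voiced obstruents become voiceless word-finally, yielding [t] there.
So 'fire' = /xɔtad/.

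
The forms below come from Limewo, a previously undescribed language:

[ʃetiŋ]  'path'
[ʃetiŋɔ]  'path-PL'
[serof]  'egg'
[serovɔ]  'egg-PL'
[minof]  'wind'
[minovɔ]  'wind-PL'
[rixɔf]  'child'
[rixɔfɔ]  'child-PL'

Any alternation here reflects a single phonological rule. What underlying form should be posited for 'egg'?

/serov/

'egg' shows [f] ~ [v] at the end of the stem ([serof] vs [serovɔ]).
Compare 'child', with invariant [f] in [rixɔf] and [rixɔfɔ]: an analysis with underlying /f/ and a rule producing [v] before the PL suffix would wrongly predict alternation here too.
So /v/ is underlying, and a rule of word-final obstruent devoicing — voiced obstruents become voiceless word-finally — gives [f].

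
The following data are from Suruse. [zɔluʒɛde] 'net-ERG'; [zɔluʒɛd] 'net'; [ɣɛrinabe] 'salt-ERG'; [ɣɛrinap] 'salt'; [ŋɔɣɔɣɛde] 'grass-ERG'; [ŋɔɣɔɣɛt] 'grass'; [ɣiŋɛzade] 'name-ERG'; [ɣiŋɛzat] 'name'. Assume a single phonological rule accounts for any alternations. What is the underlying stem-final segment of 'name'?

'name' shows [d] ~ [t] at the end of the stem ([ɣiŋɛzade] vs [ɣiŋɛzat]).
The stem 'net' ([zɔluʒɛde], [zɔluʒɛd]) shows [d] unchanged in both environments, so [d] cannot be basic with [t] derived in isolation.
Therefore /t/ is basic and [d] is derived by intervocalic voicing (voiceless stops become voiced between vowels).

/t/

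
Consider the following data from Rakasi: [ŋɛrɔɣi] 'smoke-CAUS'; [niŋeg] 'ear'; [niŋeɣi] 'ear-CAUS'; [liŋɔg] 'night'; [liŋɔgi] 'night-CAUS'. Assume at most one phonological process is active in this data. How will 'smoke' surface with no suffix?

In [niŋeg] and [niŋeɣi] the final segment of 'ear' alternates: [g] ~ [ɣ].
If /g/ were underlying and a rule turned it into [ɣ] before the CAUS suffix, 'night' would also alternate; but it has [g] in both [liŋɔg] and [liŋɔgi].
The alternation reflects word-final hardening: voiced fricatives become stops word-finally. /ɣ/ is underlying.
The one attested form of 'smoke', [ŋɛrɔɣi], shows underlying /ŋɛrɔɣ/. Applying the same rule word-finally gives [ŋɛrɔg].

[ŋɛrɔg]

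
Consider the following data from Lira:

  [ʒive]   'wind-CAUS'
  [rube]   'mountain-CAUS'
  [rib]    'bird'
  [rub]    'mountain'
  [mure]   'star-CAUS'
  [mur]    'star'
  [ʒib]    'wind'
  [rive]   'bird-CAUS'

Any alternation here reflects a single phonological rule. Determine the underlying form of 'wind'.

/ʒiv/

The stem for 'wind' ends in [v] in [ʒive] but [b] in [ʒib].
If /b/ were underlying and a rule turned it into [v] before the CAUS suffix, 'mountain' would also alternate; but it has [b] in both [rube] and [rub].
The alternation reflects word-final hardening: voiced fricatives become stops word-finally. /v/ is underlying.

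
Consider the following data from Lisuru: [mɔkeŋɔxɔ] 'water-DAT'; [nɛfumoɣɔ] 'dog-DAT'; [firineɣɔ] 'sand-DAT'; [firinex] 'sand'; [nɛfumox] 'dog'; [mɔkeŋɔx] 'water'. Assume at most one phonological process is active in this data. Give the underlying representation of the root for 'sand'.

/firineɣ/

'sand' shows [ɣ] ~ [x] at the end of the stem ([firineɣɔ] vs [firinex]).
Compare 'water', with invariant [x] in [mɔkeŋɔxɔ] and [mɔkeŋɔx]: an analysis with underlying /x/ and a rule producing [ɣ] before the DAT suffix would wrongly predict alternation here too.
The alternation reflects word-final obstruent devoicing: voiced obstruents become voiceless word-finally. /ɣ/ is underlying.
The underlying form of 'sand' is therefore /firineɣ/.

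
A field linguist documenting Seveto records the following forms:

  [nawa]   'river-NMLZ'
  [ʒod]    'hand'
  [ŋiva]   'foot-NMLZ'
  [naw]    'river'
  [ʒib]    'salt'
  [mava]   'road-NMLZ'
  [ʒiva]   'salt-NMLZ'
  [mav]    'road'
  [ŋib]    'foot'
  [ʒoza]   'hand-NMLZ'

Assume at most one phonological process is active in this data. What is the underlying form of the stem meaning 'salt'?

/ʒib/

'salt' shows [v] ~ [b] at the end of the stem ([ʒiva] vs [ʒib]).
But 'road' keeps [v] in both environments ([mava], [mav]), so there is no rule changing /v/ to [b] in isolation.
The underlying segment must be /b/; voiced stops become fricatives between vowels, yielding [v] there.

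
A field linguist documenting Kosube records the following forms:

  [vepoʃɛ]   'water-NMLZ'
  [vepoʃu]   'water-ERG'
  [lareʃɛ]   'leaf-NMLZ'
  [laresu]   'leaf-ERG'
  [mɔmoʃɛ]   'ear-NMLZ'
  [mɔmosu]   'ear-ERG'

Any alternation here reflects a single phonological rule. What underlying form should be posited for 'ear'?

The stem for 'ear' ends in [ʃ] in [mɔmoʃɛ] but [s] in [mɔmosu].
But 'water' keeps [ʃ] in both environments ([vepoʃɛ], [vepoʃu]), so there is no rule changing /ʃ/ to [s] before the ERG suffix.
The underlying segment must be /s/; /s/ becomes palato-alveolar [ʃ] before a front vowel, yielding [ʃ] there.

/mɔmos/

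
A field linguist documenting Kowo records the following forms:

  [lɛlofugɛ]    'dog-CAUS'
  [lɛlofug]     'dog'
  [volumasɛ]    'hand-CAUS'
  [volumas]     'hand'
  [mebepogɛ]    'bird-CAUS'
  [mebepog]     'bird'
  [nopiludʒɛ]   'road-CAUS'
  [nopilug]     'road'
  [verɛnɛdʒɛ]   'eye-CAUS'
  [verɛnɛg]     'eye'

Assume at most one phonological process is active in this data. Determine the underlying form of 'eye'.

The stem for 'eye' ends in [dʒ] in [verɛnɛdʒɛ] but [g] in [verɛnɛg].
The stem 'bird' ([mebepogɛ], [mebepog]) shows [g] unchanged in both environments, so [g] cannot be basic with [dʒ] derived before the CAUS suffix.
The underlying segment must be /dʒ/; palato-alveolar /dʒ/ becomes [g] when no front vowel follows, yielding [g] there.
The underlying form of 'eye' is therefore /verɛnɛdʒ/.

/verɛnɛdʒ/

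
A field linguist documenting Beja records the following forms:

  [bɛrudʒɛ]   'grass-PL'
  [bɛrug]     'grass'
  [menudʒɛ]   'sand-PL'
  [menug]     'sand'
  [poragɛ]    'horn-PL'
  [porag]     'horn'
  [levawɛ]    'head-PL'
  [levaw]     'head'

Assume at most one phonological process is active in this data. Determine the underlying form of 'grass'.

'grass' shows [dʒ] ~ [g] at the end of the stem ([bɛrudʒɛ] vs [bɛrug]).
If /g/ were underlying and a rule turned it into [dʒ] before the PL suffix, 'horn' would also alternate; but it has [g] in both [poragɛ] and [porag].
The alternation reflects depalatalization: palato-alveolar /dʒ/ becomes [g] when no front vowel follows. /dʒ/ is underlying.
Hence 'grass' is /bɛrudʒ/ underlyingly.

/bɛrudʒ/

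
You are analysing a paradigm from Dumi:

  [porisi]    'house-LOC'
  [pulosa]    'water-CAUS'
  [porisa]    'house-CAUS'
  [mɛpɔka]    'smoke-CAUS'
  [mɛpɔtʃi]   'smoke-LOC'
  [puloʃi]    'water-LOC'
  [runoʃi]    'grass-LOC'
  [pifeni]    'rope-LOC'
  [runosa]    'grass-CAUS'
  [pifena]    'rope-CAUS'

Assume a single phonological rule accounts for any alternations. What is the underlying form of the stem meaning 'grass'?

In [runosa] and [runoʃi] the final segment of 'grass' alternates: [s] ~ [ʃ].
Compare 'house', with invariant [s] in [porisa] and [porisi]: an analysis with underlying /s/ and a rule producing [ʃ] before the LOC suffix would wrongly predict alternation here too.
So /ʃ/ is underlying, and a rule of depalatalization — palato-alveolar /tʃ/ and /ʃ/ become [k] and [s] when no front vowel follows — gives [s].
The underlying form of 'grass' is therefore /runoʃ/.

/runoʃ/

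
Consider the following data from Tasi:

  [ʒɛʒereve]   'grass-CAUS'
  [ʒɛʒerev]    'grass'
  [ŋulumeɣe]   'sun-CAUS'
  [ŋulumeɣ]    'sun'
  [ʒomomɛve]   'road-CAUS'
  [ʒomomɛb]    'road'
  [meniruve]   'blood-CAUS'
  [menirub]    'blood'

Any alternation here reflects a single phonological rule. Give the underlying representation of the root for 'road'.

In [ʒomomɛve] and [ʒomomɛb] the final segment of 'road' alternates: [v] ~ [b].
Compare 'grass', with invariant [v] in [ʒɛʒereve] and [ʒɛʒerev]: an analysis with underlying /v/ and a rule producing [b] in isolation would wrongly predict alternation here too.
The alternation reflects intervocalic spirantization: voiced stops become fricatives between vowels. /b/ is underlying.

/ʒomomɛb/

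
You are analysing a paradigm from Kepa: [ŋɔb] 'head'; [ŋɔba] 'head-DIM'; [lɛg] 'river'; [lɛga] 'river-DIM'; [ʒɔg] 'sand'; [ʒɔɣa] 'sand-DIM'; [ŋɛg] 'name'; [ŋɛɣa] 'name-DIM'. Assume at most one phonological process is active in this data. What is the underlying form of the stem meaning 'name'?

The root 'name' surfaces as [ŋɛg] and [ŋɛɣa], with a stem-final [g] ~ [ɣ] alternation.
But 'river' keeps [g] in both environments ([lɛg], [lɛga]), so there is no rule changing /g/ to [ɣ] before the DIM suffix.
The underlying segment must be /ɣ/; voiced fricatives become stops word-finally, yielding [g] there.
So 'name' = /ŋɛɣ/.

/ŋɛɣ/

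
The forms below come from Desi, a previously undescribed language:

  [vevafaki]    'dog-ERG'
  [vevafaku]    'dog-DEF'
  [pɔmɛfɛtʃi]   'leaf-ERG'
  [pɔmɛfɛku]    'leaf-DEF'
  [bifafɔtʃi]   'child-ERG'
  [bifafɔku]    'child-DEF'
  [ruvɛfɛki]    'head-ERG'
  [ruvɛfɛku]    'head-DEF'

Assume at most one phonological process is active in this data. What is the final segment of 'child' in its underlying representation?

In [bifafɔtʃi] and [bifafɔku] the final segment of 'child' alternates: [tʃ] ~ [k].
Compare 'dog', with invariant [k] in [vevafaki] and [vevafaku]: an analysis with underlying /k/ and a rule producing [tʃ] before the ERG suffix would wrongly predict alternation here too.
The underlying segment must be /tʃ/; palato-alveolar /tʃ/ becomes [k] when no front vowel follows, yielding [k] there.

/tʃ/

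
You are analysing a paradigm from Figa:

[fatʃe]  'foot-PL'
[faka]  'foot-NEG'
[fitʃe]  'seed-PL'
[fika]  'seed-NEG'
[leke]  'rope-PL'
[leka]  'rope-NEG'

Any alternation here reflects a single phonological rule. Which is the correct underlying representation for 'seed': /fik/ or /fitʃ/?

/fitʃ/

'seed' shows [tʃ] ~ [k] at the end of the stem ([fitʃe] vs [fika]).
But 'rope' keeps [k] in both environments ([leke], [leka]), so there is no rule changing /k/ to [tʃ] before the PL suffix.
Therefore /tʃ/ is basic and [k] is derived by depalatalization (palato-alveolar /tʃ/ becomes [k] when no front vowel follows).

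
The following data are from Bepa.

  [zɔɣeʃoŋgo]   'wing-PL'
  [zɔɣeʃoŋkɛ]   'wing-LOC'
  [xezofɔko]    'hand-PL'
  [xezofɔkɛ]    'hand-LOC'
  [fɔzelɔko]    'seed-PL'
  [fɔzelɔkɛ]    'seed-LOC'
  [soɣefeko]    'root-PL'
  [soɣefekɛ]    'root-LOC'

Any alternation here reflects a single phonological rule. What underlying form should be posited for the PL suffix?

The PL suffix surfaces as [-go] and [-ko], depending on the final segment of the stem.
The LOC suffix, which begins with [k], is invariant after every stem; so [k] is not altered by any rule here.
The PL suffix is therefore /-go/ underlyingly, with post-vocalic devoicing: voiced stops become voiceless after a vowel.

/-go/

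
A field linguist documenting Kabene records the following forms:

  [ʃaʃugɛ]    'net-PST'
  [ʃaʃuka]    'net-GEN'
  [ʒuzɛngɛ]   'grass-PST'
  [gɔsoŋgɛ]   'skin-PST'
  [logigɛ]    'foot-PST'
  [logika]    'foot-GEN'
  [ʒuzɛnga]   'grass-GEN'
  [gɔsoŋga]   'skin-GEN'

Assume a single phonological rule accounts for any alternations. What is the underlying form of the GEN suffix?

/-ka/

The GEN suffix surfaces as [-ga] and [-ka], depending on the final segment of the stem.
The PST suffix, which begins with [g], is invariant after every stem; so [g] is not altered by any rule here.
The GEN suffix is therefore /-ka/ underlyingly, with post-nasal voicing: voiceless stops become voiced after a nasal.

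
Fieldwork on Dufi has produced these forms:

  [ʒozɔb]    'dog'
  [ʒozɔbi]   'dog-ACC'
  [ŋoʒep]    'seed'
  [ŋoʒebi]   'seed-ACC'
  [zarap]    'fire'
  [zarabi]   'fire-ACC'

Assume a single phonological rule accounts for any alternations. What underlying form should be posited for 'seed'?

/ŋoʒep/

The stem for 'seed' ends in [p] in [ŋoʒep] but [b] in [ŋoʒebi].
But 'dog' keeps [b] in both environments ([ʒozɔb], [ʒozɔbi]), so there is no rule changing /b/ to [p] in isolation.
Therefore /p/ is basic and [b] is derived by intervocalic voicing (voiceless stops become voiced between vowels).
Hence 'seed' is /ŋoʒep/ underlyingly.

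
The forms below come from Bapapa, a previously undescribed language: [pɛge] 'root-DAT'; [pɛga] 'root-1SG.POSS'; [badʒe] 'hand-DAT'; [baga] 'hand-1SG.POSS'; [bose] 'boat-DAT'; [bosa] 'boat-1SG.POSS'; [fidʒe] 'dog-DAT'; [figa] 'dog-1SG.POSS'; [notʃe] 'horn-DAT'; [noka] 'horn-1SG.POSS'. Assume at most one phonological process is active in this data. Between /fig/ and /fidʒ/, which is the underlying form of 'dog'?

/fidʒ/

The root 'dog' surfaces as [fidʒe] and [figa], with a stem-final [dʒ] ~ [g] alternation.
The stem 'root' ([pɛge], [pɛga]) shows [g] unchanged in both environments, so [g] cannot be basic with [dʒ] derived before the DAT suffix.
Therefore /dʒ/ is basic and [g] is derived by depalatalization (palato-alveolar /tʃ/ and /dʒ/ become [k] and [g] when no front vowel follows).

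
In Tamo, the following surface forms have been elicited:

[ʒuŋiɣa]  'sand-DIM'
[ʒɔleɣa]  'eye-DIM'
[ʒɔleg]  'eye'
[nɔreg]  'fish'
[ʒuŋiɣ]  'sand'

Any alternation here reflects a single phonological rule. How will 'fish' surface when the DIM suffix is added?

[nɔreɣa]

'eye' shows [ɣ] ~ [g] at the end of the stem ([ʒɔleɣa] vs [ʒɔleg]).
The stem 'sand' ([ʒuŋiɣa], [ʒuŋiɣ]) shows [ɣ] unchanged in both environments, so [ɣ] cannot be basic with [g] derived in isolation.
Therefore /g/ is basic and [ɣ] is derived by intervocalic spirantization (voiced stops become fricatives between vowels).
The one attested form of 'fish', [nɔreg], shows underlying /nɔreg/. Applying the same rule between vowels gives [nɔreɣa].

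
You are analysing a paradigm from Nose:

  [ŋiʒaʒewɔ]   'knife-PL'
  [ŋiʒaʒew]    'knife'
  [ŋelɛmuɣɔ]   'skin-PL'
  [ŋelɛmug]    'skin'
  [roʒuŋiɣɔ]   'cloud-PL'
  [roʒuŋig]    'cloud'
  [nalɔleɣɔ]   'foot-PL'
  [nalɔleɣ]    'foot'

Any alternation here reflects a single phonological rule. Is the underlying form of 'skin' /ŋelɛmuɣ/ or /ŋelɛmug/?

The root 'skin' surfaces as [ŋelɛmuɣɔ] and [ŋelɛmug], with a stem-final [ɣ] ~ [g] alternation.
Compare 'foot', with invariant [ɣ] in [nalɔleɣɔ] and [nalɔleɣ]: an analysis with underlying /ɣ/ and a rule producing [g] in isolation would wrongly predict alternation here too.
The underlying segment must be /g/; voiced stops become fricatives between vowels, yielding [ɣ] there.

/ŋelɛmug/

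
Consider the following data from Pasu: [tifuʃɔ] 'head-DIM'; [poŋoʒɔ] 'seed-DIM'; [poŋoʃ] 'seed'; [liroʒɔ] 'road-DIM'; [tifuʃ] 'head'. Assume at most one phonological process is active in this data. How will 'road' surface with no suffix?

[liroʃ]

'seed' shows [ʃ] ~ [ʒ] at the end of the stem ([poŋoʃ] vs [poŋoʒɔ]).
But 'head' keeps [ʃ] in both environments ([tifuʃ], [tifuʃɔ]), so there is no rule changing /ʃ/ to [ʒ] before the DIM suffix.
So /ʒ/ is underlying, and a rule of word-final obstruent devoicing — voiced obstruents become voiceless word-finally — gives [ʃ].
The one attested form of 'road', [liroʒɔ], shows underlying /liroʒ/. Applying the same rule word-finally gives [liroʃ].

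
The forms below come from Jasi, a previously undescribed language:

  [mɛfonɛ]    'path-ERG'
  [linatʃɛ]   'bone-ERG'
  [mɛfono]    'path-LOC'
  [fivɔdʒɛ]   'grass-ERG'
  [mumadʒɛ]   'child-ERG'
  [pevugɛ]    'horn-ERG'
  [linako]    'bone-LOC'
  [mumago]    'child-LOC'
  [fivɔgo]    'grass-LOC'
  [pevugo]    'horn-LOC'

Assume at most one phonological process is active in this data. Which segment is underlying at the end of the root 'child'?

/dʒ/

The root 'child' surfaces as [mumago] and [mumadʒɛ], with a stem-final [g] ~ [dʒ] alternation.
The stem 'horn' ([pevugo], [pevugɛ]) shows [g] unchanged in both environments, so [g] cannot be basic with [dʒ] derived before the ERG suffix.
The underlying segment must be /dʒ/; palato-alveolar /tʃ/ and /dʒ/ become [k] and [g] when no front vowel follows, yielding [g] there.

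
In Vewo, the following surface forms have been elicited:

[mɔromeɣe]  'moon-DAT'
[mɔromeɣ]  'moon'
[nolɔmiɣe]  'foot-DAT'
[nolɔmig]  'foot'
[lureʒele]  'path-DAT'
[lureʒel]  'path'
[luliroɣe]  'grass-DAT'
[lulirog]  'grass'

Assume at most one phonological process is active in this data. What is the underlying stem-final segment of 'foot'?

In [nolɔmiɣe] and [nolɔmig] the final segment of 'foot' alternates: [ɣ] ~ [g].
The stem 'moon' ([mɔromeɣe], [mɔromeɣ]) shows [ɣ] unchanged in both environments, so [ɣ] cannot be basic with [g] derived in isolation.
The underlying segment must be /g/; voiced stops become fricatives between vowels, yielding [ɣ] there.

/g/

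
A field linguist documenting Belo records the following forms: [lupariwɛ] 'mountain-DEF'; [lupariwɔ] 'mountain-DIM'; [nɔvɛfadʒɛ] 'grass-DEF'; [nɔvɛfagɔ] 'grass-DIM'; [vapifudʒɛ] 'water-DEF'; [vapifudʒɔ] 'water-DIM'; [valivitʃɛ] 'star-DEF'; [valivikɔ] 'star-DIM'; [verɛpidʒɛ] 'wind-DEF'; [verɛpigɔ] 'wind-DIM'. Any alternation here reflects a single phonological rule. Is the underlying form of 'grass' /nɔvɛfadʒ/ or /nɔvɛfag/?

The root 'grass' surfaces as [nɔvɛfadʒɛ] and [nɔvɛfagɔ], with a stem-final [dʒ] ~ [g] alternation.
Compare 'water', with invariant [dʒ] in [vapifudʒɛ] and [vapifudʒɔ]: an analysis with underlying /dʒ/ and a rule producing [g] before the DIM suffix would wrongly predict alternation here too.
The underlying segment must be /g/; /k/ and /g/ become palato-alveolar [tʃ] and [dʒ] before a front vowel, yielding [dʒ] there.

/nɔvɛfag/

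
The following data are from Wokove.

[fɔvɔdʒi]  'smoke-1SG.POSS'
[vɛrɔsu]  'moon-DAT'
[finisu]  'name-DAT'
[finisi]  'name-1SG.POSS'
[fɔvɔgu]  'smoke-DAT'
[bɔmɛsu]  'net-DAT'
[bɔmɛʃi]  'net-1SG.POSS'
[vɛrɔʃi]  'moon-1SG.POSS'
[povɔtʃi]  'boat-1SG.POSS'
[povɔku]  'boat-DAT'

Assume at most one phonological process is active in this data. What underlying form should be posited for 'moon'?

/vɛrɔʃ/

The root 'moon' surfaces as [vɛrɔʃi] and [vɛrɔsu], with a stem-final [ʃ] ~ [s] alternation.
But 'name' keeps [s] in both environments ([finisi], [finisu]), so there is no rule changing /s/ to [ʃ] before the 1SG.POSS suffix.
So /ʃ/ is underlying, and a rule of depalatalization — palato-alveolar /tʃ/, /dʒ/ and /ʃ/ become [k], [g] and [s] when no front vowel follows — gives [s].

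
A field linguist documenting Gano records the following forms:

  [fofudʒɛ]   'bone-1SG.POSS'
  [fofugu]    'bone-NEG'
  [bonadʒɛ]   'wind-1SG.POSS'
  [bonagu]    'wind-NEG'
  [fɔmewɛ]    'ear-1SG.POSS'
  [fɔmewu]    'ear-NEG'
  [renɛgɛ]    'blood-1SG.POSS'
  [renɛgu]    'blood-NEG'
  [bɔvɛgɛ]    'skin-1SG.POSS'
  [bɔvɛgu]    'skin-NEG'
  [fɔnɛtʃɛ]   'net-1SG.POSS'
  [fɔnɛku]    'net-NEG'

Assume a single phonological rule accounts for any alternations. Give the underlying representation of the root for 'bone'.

/fofudʒ/

In [fofudʒɛ] and [fofugu] the final segment of 'bone' alternates: [dʒ] ~ [g].
The stem 'skin' ([bɔvɛgɛ], [bɔvɛgu]) shows [g] unchanged in both environments, so [g] cannot be basic with [dʒ] derived before the 1SG.POSS suffix.
Therefore /dʒ/ is basic and [g] is derived by depalatalization (palato-alveolar /tʃ/ and /dʒ/ become [k] and [g] when no front vowel follows).
So 'bone' = /fofudʒ/.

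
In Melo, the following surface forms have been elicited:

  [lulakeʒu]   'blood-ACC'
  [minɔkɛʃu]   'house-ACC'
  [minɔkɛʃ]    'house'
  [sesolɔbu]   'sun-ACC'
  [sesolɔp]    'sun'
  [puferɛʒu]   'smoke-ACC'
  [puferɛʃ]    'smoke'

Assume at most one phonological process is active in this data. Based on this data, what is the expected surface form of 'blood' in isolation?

In [puferɛʒu] and [puferɛʃ] the final segment of 'smoke' alternates: [ʒ] ~ [ʃ].
If /ʃ/ were underlying and a rule turned it into [ʒ] before the ACC suffix, 'house' would also alternate; but it has [ʃ] in both [minɔkɛʃu] and [minɔkɛʃ].
The underlying segment must be /ʒ/; voiced obstruents become voiceless word-finally, yielding [ʃ] there.
From [lulakeʒu] the stem 'blood' is /lulakeʒ/; word-finally this yields [lulakeʃ].

[lulakeʃ]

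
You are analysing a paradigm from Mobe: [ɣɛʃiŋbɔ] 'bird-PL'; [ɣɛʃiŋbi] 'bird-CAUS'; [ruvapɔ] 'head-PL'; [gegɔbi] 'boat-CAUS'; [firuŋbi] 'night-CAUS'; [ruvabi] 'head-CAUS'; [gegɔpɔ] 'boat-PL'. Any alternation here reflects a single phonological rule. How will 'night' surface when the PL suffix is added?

[firuŋbɔ]

The PL suffix surfaces as [-bɔ] and [-pɔ], depending on the final segment of the stem.
By contrast the CAUS suffix keeps its initial [b] throughout — that segment must be underlying.
So the underlying form is /-pɔ/, and voiceless stops become voiced after a nasal.
After 'night', which ends in a nasal, the suffix surfaces as [-bɔ], giving [firuŋbɔ].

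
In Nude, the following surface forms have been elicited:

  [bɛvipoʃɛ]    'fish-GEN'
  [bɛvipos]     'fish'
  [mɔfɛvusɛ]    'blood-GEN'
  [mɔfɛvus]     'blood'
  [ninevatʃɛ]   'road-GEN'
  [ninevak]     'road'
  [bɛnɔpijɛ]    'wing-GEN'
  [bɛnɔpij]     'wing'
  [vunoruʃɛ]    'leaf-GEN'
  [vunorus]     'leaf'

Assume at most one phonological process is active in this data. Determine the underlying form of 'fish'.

/bɛvipoʃ/

In [bɛvipoʃɛ] and [bɛvipos] the final segment of 'fish' alternates: [ʃ] ~ [s].
The stem 'blood' ([mɔfɛvusɛ], [mɔfɛvus]) shows [s] unchanged in both environments, so [s] cannot be basic with [ʃ] derived before the GEN suffix.
The alternation reflects depalatalization: palato-alveolar /tʃ/ and /ʃ/ become [k] and [s] when no front vowel follows. /ʃ/ is underlying.
So 'fish' = /bɛvipoʃ/.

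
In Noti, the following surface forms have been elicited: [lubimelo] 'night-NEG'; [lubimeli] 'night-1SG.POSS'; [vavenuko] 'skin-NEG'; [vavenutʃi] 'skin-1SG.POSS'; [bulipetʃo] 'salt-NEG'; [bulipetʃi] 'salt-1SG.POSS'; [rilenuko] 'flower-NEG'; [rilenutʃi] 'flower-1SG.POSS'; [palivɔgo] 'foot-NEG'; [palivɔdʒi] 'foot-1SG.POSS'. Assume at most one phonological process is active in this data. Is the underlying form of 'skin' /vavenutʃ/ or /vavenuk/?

The root 'skin' surfaces as [vavenuko] and [vavenutʃi], with a stem-final [k] ~ [tʃ] alternation.
If /tʃ/ were underlying and a rule turned it into [k] before the NEG suffix, 'salt' would also alternate; but it has [tʃ] in both [bulipetʃo] and [bulipetʃi].
So /k/ is underlying, and a rule of palatalization before a front vowel — /k/ and /g/ become palato-alveolar [tʃ] and [dʒ] before a front vowel — gives [tʃ].

/vavenuk/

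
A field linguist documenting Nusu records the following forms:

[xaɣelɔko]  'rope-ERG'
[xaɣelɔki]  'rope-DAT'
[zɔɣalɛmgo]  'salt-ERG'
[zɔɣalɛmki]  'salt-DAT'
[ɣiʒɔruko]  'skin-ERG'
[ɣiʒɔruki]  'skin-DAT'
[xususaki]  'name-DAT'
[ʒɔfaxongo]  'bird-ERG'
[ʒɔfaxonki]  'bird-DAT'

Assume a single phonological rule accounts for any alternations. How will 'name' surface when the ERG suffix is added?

The ERG suffix surfaces as [-go] and [-ko], depending on the final segment of the stem.
By contrast the DAT suffix keeps its initial [k] throughout — that segment must be underlying.
The ERG suffix is therefore /-go/ underlyingly, with post-vocalic devoicing: voiced stops become voiceless after a vowel.
After 'name', which ends in a vowel, the suffix surfaces as [-ko], giving [xususako].

[xususako]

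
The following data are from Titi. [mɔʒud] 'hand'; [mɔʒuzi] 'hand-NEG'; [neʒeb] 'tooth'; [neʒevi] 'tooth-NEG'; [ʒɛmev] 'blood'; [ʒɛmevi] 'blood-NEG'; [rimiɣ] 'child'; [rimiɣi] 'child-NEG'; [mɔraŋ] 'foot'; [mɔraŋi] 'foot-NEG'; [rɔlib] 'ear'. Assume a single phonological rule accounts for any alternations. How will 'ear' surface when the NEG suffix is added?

The stem for 'tooth' ends in [b] in [neʒeb] but [v] in [neʒevi].
But 'blood' keeps [v] in both environments ([ʒɛmev], [ʒɛmevi]), so there is no rule changing /v/ to [b] in isolation.
The alternation reflects intervocalic spirantization: voiced stops become fricatives between vowels. /b/ is underlying.
From [rɔlib] the stem 'ear' is /rɔlib/; between vowels this yields [rɔlivi].

[rɔlivi]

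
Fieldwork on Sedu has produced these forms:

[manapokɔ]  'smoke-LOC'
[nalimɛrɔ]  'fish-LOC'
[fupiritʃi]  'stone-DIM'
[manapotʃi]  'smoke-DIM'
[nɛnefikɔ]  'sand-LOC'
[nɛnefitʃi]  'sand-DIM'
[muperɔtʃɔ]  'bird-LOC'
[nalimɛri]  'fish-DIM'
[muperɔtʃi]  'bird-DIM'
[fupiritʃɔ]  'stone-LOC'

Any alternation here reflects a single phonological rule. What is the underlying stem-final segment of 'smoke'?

/k/

The root 'smoke' surfaces as [manapotʃi] and [manapokɔ], with a stem-final [tʃ] ~ [k] alternation.
But 'stone' keeps [tʃ] in both environments ([fupiritʃi], [fupiritʃɔ]), so there is no rule changing /tʃ/ to [k] before the LOC suffix.
The underlying segment must be /k/; /k/ becomes palato-alveolar [tʃ] before a front vowel, yielding [tʃ] there.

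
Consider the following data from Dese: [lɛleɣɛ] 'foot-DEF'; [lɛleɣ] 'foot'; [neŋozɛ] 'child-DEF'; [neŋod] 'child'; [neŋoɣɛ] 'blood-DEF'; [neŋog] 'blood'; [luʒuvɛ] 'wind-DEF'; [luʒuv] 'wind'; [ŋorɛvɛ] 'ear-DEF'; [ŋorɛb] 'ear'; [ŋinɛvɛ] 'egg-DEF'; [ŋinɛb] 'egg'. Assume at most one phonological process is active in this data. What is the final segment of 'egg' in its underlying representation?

/b/

'egg' shows [v] ~ [b] at the end of the stem ([ŋinɛvɛ] vs [ŋinɛb]).
The stem 'wind' ([luʒuvɛ], [luʒuv]) shows [v] unchanged in both environments, so [v] cannot be basic with [b] derived in isolation.
The underlying segment must be /b/; voiced stops become fricatives between vowels, yielding [v] there.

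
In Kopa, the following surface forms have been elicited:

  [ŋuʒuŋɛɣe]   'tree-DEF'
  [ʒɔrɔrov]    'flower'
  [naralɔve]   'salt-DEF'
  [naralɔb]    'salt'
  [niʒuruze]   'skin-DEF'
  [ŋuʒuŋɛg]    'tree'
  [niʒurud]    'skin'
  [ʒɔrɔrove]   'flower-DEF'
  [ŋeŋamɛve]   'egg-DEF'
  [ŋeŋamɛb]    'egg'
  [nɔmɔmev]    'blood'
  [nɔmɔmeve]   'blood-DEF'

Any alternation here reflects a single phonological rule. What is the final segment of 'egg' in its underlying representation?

/b/

'egg' shows [v] ~ [b] at the end of the stem ([ŋeŋamɛve] vs [ŋeŋamɛb]).
But 'blood' keeps [v] in both environments ([nɔmɔmeve], [nɔmɔmev]), so there is no rule changing /v/ to [b] in isolation.
The underlying segment must be /b/; voiced stops become fricatives between vowels, yielding [v] there.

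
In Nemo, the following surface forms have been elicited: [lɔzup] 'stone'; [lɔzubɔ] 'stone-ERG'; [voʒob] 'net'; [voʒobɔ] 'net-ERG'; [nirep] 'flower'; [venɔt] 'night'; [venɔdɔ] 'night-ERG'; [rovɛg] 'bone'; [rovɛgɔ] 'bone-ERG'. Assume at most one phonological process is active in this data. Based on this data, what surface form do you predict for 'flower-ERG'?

The stem for 'stone' ends in [p] in [lɔzup] but [b] in [lɔzubɔ].
The stem 'net' ([voʒob], [voʒobɔ]) shows [b] unchanged in both environments, so [b] cannot be basic with [p] derived in isolation.
Therefore /p/ is basic and [b] is derived by intervocalic voicing (voiceless stops become voiced between vowels).
The one attested form of 'flower', [nirep], shows underlying /nirep/. Applying the same rule between vowels gives [nirebɔ].

[nirebɔ]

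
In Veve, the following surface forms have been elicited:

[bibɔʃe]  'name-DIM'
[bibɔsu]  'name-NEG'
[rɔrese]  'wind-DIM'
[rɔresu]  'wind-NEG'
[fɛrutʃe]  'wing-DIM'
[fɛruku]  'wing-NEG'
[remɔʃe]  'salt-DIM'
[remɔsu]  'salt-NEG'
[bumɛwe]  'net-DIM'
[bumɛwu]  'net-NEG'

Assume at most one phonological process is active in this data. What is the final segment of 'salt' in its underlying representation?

/ʃ/

The stem for 'salt' ends in [ʃ] in [remɔʃe] but [s] in [remɔsu].
Compare 'wind', with invariant [s] in [rɔrese] and [rɔresu]: an analysis with underlying /s/ and a rule producing [ʃ] before the DIM suffix would wrongly predict alternation here too.
Therefore /ʃ/ is basic and [s] is derived by depalatalization (palato-alveolar /tʃ/ and /ʃ/ become [k] and [s] when no front vowel follows).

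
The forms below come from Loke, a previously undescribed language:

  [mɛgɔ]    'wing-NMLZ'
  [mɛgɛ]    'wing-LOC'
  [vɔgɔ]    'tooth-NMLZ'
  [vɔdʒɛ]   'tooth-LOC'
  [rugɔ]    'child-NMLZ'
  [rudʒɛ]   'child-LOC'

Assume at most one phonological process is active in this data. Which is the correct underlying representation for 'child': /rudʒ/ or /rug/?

In [rugɔ] and [rudʒɛ] the final segment of 'child' alternates: [g] ~ [dʒ].
Compare 'wing', with invariant [g] in [mɛgɔ] and [mɛgɛ]: an analysis with underlying /g/ and a rule producing [dʒ] before the LOC suffix would wrongly predict alternation here too.
Therefore /dʒ/ is basic and [g] is derived by depalatalization (palato-alveolar /dʒ/ becomes [g] when no front vowel follows).

/rudʒ/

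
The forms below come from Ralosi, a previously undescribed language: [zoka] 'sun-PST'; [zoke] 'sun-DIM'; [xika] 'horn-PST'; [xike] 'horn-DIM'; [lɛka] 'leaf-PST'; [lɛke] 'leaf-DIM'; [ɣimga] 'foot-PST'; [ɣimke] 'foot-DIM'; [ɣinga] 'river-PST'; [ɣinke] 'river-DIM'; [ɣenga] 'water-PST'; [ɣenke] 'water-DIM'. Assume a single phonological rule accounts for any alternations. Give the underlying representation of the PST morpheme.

/-ga/

The PST suffix surfaces as [-ga] and [-ka], depending on the final segment of the stem.
The DIM suffix, which begins with [k], is invariant after every stem; so [k] is not altered by any rule here.
So the underlying form is /-ga/, and voiced stops become voiceless after a vowel.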